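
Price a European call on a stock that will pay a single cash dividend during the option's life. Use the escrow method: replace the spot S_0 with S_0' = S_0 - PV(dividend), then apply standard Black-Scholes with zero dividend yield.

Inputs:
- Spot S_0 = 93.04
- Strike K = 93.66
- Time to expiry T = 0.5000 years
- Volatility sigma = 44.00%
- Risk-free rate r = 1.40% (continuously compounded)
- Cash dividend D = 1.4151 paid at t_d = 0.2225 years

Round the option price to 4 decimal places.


PV(D) = D * exp(-r * t_d) = 1.4151 * 0.99688985 = 1.41069882
S_0' = S_0 - PV(D) = 93.0400 - 1.41069882 = 91.62930118
d1 = (ln(S_0'/K) + (r + sigma^2/2)*T) / (sigma*sqrt(T)) = 0.10760847
d2 = d1 - sigma*sqrt(T) = -0.20351851
exp(-rT) = 0.99302444
N(d1) = 0.54284686; N(d2) = 0.41936489
C = S_0' * N(d1) - K * exp(-rT) * N(d2) = 91.62930118 * 0.54284686 - 93.6600 * 0.99302444 * 0.41936489 = 10.7369

Answer: Price = 10.7369


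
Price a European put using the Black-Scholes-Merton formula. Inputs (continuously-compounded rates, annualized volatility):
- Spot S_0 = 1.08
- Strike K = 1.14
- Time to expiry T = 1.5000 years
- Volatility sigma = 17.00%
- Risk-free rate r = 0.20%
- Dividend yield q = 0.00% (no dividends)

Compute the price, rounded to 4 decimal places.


d1 = (ln(S/K) + (r - q + 0.5*sigma^2) * T) / (sigma * sqrt(T)) = -0.14116852
d2 = d1 - sigma * sqrt(T) = -0.34937515
exp(-rT) = 0.99700450; exp(-qT) = 1.00000000
P = K * exp(-rT) * N(-d2) - S_0 * exp(-qT) * N(-d1)
N(-d1) = 0.55613159; N(-d2) = 0.63659616
P = 1.1400 * 0.99700450 * 0.63659616 - 1.0800 * 1.00000000 * 0.55613159 = 0.1229

Answer: Price = 0.1229


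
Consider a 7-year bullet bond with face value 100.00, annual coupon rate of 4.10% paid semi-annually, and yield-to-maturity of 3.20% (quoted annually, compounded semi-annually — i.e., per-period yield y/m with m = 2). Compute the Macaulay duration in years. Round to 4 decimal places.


Coupon per period c = face * coupon_rate / m = 2.050000
Periods per year m = 2; per-period yield y/m = 0.016000
Number of cashflows N = 14
Cashflows (t years, CF_t, discount factor 1/(1+y/m)^(m*t), PV):
  t = 0.5000: CF_t = 2.050000, DF = 0.984252, PV = 2.017717
  t = 1.0000: CF_t = 2.050000, DF = 0.968752, PV = 1.985941
  t = 1.5000: CF_t = 2.050000, DF = 0.953496, PV = 1.954667
  t = 2.0000: CF_t = 2.050000, DF = 0.938480, PV = 1.923885
  t = 2.5000: CF_t = 2.050000, DF = 0.923701, PV = 1.893587
  t = 3.0000: CF_t = 2.050000, DF = 0.909155, PV = 1.863767
  t = 3.5000: CF_t = 2.050000, DF = 0.894837, PV = 1.834416
  t = 4.0000: CF_t = 2.050000, DF = 0.880745, PV = 1.805528
  t = 4.5000: CF_t = 2.050000, DF = 0.866875, PV = 1.777094
  t = 5.0000: CF_t = 2.050000, DF = 0.853224, PV = 1.749109
  t = 5.5000: CF_t = 2.050000, DF = 0.839787, PV = 1.721564
  t = 6.0000: CF_t = 2.050000, DF = 0.826562, PV = 1.694452
  t = 6.5000: CF_t = 2.050000, DF = 0.813545, PV = 1.667768
  t = 7.0000: CF_t = 102.050000, DF = 0.800734, PV = 81.714871
Price P = sum_t PV_t = 105.604366
Macaulay numerator sum_t t * PV_t:
  t * PV_t at t = 0.5000: 1.008858
  t * PV_t at t = 1.0000: 1.985941
  t * PV_t at t = 1.5000: 2.932000
  t * PV_t at t = 2.0000: 3.847769
  t * PV_t at t = 2.5000: 4.733968
  t * PV_t at t = 3.0000: 5.591301
  t * PV_t at t = 3.5000: 6.420457
  t * PV_t at t = 4.0000: 7.222111
  t * PV_t at t = 4.5000: 7.996925
  t * PV_t at t = 5.0000: 8.745543
  t * PV_t at t = 5.5000: 9.468600
  t * PV_t at t = 6.0000: 10.166714
  t * PV_t at t = 6.5000: 10.840493
  t * PV_t at t = 7.0000: 572.004095
Macaulay duration D = (sum_t t * PV_t) / P = 652.964776 / 105.604366 = 6.183123

Answer: Macaulay duration = 6.1831 years


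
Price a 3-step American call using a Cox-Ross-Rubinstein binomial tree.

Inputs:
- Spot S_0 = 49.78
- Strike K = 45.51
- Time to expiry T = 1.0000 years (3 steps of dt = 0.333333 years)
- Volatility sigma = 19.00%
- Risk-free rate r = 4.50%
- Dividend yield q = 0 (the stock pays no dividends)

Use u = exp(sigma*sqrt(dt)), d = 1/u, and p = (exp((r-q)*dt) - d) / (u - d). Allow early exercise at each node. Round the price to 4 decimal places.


Answer: Price = V(0,0) = 7.4608

Derivation:
dt = T/N = 0.333333
u = exp(sigma*sqrt(dt)) = 1.115939; d = 1/u = 0.896106
p = (exp((r-q)*dt) - d) / (u - d) = 0.541351
Discount per step: exp(-r*dt) = 0.985112
Stock lattice S(k, i) with i counting down-moves:
  k=0: S(0,0) = 49.7800
  k=1: S(1,0) = 55.5515; S(1,1) = 44.6082
  k=2: S(2,0) = 61.9921; S(2,1) = 49.7800; S(2,2) = 39.9736
  k=3: S(3,0) = 69.1794; S(3,1) = 55.5515; S(3,2) = 44.6082; S(3,3) = 35.8206
Terminal payoffs V(N, i) = max(S_T - K, 0):
  V(3,0) = 23.669388; V(3,1) = 10.041463; V(3,2) = 0.000000; V(3,3) = 0.000000
Backward induction: V(k, i) = exp(-r*dt) * [p * V(k+1, i) + (1-p) * V(k+1, i+1)]; then take max(V_cont, immediate exercise) for American.
  V(2,0) = exp(-r*dt) * [p*23.669388 + (1-p)*10.041463] = 17.159621; exercise = 16.482065; V(2,0) = max -> 17.159621
  V(2,1) = exp(-r*dt) * [p*10.041463 + (1-p)*0.000000] = 5.355027; exercise = 4.270000; V(2,1) = max -> 5.355027
  V(2,2) = exp(-r*dt) * [p*0.000000 + (1-p)*0.000000] = 0.000000; exercise = 0.000000; V(2,2) = max -> 0.000000
  V(1,0) = exp(-r*dt) * [p*17.159621 + (1-p)*5.355027] = 11.570590; exercise = 10.041463; V(1,0) = max -> 11.570590
  V(1,1) = exp(-r*dt) * [p*5.355027 + (1-p)*0.000000] = 2.855790; exercise = 0.000000; V(1,1) = max -> 2.855790
  V(0,0) = exp(-r*dt) * [p*11.570590 + (1-p)*2.855790] = 7.460802; exercise = 4.270000; V(0,0) = max -> 7.460802


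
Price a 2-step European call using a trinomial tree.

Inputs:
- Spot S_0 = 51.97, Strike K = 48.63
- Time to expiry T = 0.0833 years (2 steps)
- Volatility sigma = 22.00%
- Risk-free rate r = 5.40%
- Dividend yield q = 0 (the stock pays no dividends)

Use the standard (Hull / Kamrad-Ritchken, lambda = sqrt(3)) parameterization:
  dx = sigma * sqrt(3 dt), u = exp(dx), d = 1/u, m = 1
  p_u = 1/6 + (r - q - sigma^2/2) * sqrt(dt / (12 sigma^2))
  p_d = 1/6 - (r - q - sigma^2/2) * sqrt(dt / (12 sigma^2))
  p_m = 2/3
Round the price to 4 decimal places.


dt = T/N = 0.041650; dx = sigma*sqrt(3*dt) = 0.077766
u = exp(dx) = 1.080870; d = 1/u = 0.925181
p_u = 0.174647, p_m = 0.666667, p_d = 0.158687
Discount per step: exp(-r*dt) = 0.997753
Stock lattice S(k, j) with j the centered position index:
  k=0: S(0,+0) = 51.9700
  k=1: S(1,-1) = 48.0816; S(1,+0) = 51.9700; S(1,+1) = 56.1728
  k=2: S(2,-2) = 44.4842; S(2,-1) = 48.0816; S(2,+0) = 51.9700; S(2,+1) = 56.1728; S(2,+2) = 60.7155
Terminal payoffs V(N, j) = max(S_T - K, 0):
  V(2,-2) = 0.000000; V(2,-1) = 0.000000; V(2,+0) = 3.340000; V(2,+1) = 7.542809; V(2,+2) = 12.085499
Backward induction: V(k, j) = exp(-r*dt) * [p_u * V(k+1, j+1) + p_m * V(k+1, j) + p_d * V(k+1, j-1)]
  V(1,-1) = exp(-r*dt) * [p_u*3.340000 + p_m*0.000000 + p_d*0.000000] = 0.582010
  V(1,+0) = exp(-r*dt) * [p_u*7.542809 + p_m*3.340000 + p_d*0.000000] = 3.536032
  V(1,+1) = exp(-r*dt) * [p_u*12.085499 + p_m*7.542809 + p_d*3.340000] = 7.652017
  V(0,+0) = exp(-r*dt) * [p_u*7.652017 + p_m*3.536032 + p_d*0.582010] = 3.777607

Answer: Price = V(0,0) = 3.7776


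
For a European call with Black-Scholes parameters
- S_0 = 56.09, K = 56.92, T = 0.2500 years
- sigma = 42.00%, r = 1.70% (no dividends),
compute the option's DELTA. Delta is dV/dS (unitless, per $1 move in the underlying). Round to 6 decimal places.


d1 = 0.0552893824; d2 = -0.1547106176
phi(d1) = 0.3983329797; exp(-qT) = 1.0000000000; exp(-rT) = 0.9957590185
N(d1) = 0.5220460396
Delta = exp(-qT) * N(d1) = 1.0000000000 * 0.5220460396 = 0.522046

Answer: Delta = 0.522046


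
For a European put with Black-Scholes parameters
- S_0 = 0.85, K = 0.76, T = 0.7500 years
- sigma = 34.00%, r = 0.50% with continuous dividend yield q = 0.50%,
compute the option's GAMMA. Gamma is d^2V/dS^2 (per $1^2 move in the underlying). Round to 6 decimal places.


Answer: Gamma = 1.381886

Derivation:
d1 = 0.5273174895; d2 = 0.2328688522
phi(d1) = 0.3471596909; exp(-qT) = 0.9962570225; exp(-rT) = 0.9962570225
Gamma = exp(-qT) * phi(d1) / (S * sigma * sqrt(T)) = 0.9962570225 * 0.3471596909 / (0.8500 * 0.3400 * 0.8660254038) = 1.381886


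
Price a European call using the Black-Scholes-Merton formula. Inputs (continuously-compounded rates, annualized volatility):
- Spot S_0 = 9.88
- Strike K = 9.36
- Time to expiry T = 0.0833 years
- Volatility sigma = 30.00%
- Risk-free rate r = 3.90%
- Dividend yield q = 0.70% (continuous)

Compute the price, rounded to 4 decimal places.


d1 = (ln(S/K) + (r - q + 0.5*sigma^2) * T) / (sigma * sqrt(T)) = 0.69851786
d2 = d1 - sigma * sqrt(T) = 0.61193264
exp(-rT) = 0.99675657; exp(-qT) = 0.99941707
C = S_0 * exp(-qT) * N(d1) - K * exp(-rT) * N(d2)
N(d1) = 0.75757330; N(d2) = 0.72970884
C = 9.8800 * 0.99941707 * 0.75757330 - 9.3600 * 0.99675657 * 0.72970884 = 0.6725

Answer: Price = 0.6725


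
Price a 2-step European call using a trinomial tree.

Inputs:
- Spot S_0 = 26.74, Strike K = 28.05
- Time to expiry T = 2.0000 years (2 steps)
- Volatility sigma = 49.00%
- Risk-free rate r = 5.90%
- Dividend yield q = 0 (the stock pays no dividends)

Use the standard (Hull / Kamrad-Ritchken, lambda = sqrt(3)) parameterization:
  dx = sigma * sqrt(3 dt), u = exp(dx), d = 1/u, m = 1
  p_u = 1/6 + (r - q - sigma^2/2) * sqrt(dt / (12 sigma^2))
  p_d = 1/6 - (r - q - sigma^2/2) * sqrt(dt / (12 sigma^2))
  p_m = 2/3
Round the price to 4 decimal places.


Answer: Price = V(0,0) = 7.1229

Derivation:
dt = T/N = 1.000000; dx = sigma*sqrt(3*dt) = 0.848705
u = exp(dx) = 2.336619; d = 1/u = 0.427969
p_u = 0.130700, p_m = 0.666667, p_d = 0.202633
Discount per step: exp(-r*dt) = 0.942707
Stock lattice S(k, j) with j the centered position index:
  k=0: S(0,+0) = 26.7400
  k=1: S(1,-1) = 11.4439; S(1,+0) = 26.7400; S(1,+1) = 62.4812
  k=2: S(2,-2) = 4.8976; S(2,-1) = 11.4439; S(2,+0) = 26.7400; S(2,+1) = 62.4812; S(2,+2) = 145.9947
Terminal payoffs V(N, j) = max(S_T - K, 0):
  V(2,-2) = 0.000000; V(2,-1) = 0.000000; V(2,+0) = 0.000000; V(2,+1) = 34.431185; V(2,+2) = 117.944706
Backward induction: V(k, j) = exp(-r*dt) * [p_u * V(k+1, j+1) + p_m * V(k+1, j) + p_d * V(k+1, j-1)]
  V(1,-1) = exp(-r*dt) * [p_u*0.000000 + p_m*0.000000 + p_d*0.000000] = 0.000000
  V(1,+0) = exp(-r*dt) * [p_u*34.431185 + p_m*0.000000 + p_d*0.000000] = 4.242331
  V(1,+1) = exp(-r*dt) * [p_u*117.944706 + p_m*34.431185 + p_d*0.000000] = 36.171195
  V(0,+0) = exp(-r*dt) * [p_u*36.171195 + p_m*4.242331 + p_d*0.000000] = 7.122903


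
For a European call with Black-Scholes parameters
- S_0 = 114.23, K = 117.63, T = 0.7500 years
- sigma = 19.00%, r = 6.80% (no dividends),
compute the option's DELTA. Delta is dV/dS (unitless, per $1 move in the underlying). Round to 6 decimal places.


d1 = 0.2139681659; d2 = 0.0494233391
phi(d1) = 0.3899137488; exp(-qT) = 1.0000000000; exp(-rT) = 0.9502786705
N(d1) = 0.5847140589
Delta = exp(-qT) * N(d1) = 1.0000000000 * 0.5847140589 = 0.584714

Answer: Delta = 0.584714


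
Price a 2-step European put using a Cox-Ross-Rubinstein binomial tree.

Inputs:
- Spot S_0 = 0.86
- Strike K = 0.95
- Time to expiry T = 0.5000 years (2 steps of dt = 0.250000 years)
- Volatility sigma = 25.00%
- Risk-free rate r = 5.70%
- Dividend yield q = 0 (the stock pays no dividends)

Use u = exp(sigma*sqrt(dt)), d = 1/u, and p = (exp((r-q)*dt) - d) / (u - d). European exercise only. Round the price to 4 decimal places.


dt = T/N = 0.250000
u = exp(sigma*sqrt(dt)) = 1.133148; d = 1/u = 0.882497
p = (exp((r-q)*dt) - d) / (u - d) = 0.526049
Discount per step: exp(-r*dt) = 0.985851
Stock lattice S(k, i) with i counting down-moves:
  k=0: S(0,0) = 0.8600
  k=1: S(1,0) = 0.9745; S(1,1) = 0.7589
  k=2: S(2,0) = 1.1043; S(2,1) = 0.8600; S(2,2) = 0.6698
Terminal payoffs V(N, i) = max(K - S_T, 0):
  V(2,0) = 0.000000; V(2,1) = 0.090000; V(2,2) = 0.280231
Backward induction: V(k, i) = exp(-r*dt) * [p * V(k+1, i) + (1-p) * V(k+1, i+1)].
  V(1,0) = exp(-r*dt) * [p*0.000000 + (1-p)*0.090000] = 0.042052
  V(1,1) = exp(-r*dt) * [p*0.090000 + (1-p)*0.280231] = 0.177611
  V(0,0) = exp(-r*dt) * [p*0.042052 + (1-p)*0.177611] = 0.104796

Answer: Price = V(0,0) = 0.1048


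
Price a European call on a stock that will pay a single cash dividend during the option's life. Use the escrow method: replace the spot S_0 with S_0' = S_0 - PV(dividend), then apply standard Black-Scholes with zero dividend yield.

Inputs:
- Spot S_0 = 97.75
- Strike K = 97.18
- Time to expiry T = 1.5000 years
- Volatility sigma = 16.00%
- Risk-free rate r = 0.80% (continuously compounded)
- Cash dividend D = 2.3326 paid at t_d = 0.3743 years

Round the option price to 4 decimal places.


PV(D) = D * exp(-r * t_d) = 2.3326 * 0.99701008 = 2.32562571
S_0' = S_0 - PV(D) = 97.7500 - 2.32562571 = 95.42437429
d1 = (ln(S_0'/K) + (r + sigma^2/2)*T) / (sigma*sqrt(T)) = 0.06618273
d2 = d1 - sigma*sqrt(T) = -0.12977645
exp(-rT) = 0.98807171
N(d1) = 0.52638383; N(d2) = 0.44837165
C = S_0' * N(d1) - K * exp(-rT) * N(d2) = 95.42437429 * 0.52638383 - 97.1800 * 0.98807171 * 0.44837165 = 7.1768

Answer: Price = 7.1768


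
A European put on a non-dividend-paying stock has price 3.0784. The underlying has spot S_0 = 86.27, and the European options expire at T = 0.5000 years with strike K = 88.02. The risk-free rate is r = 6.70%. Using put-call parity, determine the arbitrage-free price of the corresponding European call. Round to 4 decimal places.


Answer: Call price = 4.2282

Derivation:
Put-call parity: C - P = S_0 * exp(-qT) - K * exp(-rT).
S_0 * exp(-qT) = 86.2700 * 1.00000000 = 86.27000000
K * exp(-rT) = 88.0200 * 0.96705491 = 85.12017329
C = P + S*exp(-qT) - K*exp(-rT)
C = 3.0784 + 86.27000000 - 85.12017329 = 4.2282


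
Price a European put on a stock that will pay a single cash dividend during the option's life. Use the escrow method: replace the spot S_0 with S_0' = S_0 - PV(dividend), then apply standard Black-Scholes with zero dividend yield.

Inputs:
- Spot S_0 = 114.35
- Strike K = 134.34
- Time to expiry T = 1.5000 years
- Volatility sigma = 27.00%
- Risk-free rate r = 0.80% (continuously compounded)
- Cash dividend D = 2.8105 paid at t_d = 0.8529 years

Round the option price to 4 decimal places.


Answer: Price = 28.7706

Derivation:
PV(D) = D * exp(-r * t_d) = 2.8105 * 0.99320003 = 2.79138867
S_0' = S_0 - PV(D) = 114.3500 - 2.79138867 = 111.55861133
d1 = (ln(S_0'/K) + (r + sigma^2/2)*T) / (sigma*sqrt(T)) = -0.36031324
d2 = d1 - sigma*sqrt(T) = -0.69099436
exp(-rT) = 0.98807171
N(-d1) = 0.64069355; N(-d2) = 0.75521546
P = K * exp(-rT) * N(-d2) - S_0' * N(-d1) = 134.3400 * 0.98807171 * 0.75521546 - 111.55861133 * 0.64069355 = 28.7706


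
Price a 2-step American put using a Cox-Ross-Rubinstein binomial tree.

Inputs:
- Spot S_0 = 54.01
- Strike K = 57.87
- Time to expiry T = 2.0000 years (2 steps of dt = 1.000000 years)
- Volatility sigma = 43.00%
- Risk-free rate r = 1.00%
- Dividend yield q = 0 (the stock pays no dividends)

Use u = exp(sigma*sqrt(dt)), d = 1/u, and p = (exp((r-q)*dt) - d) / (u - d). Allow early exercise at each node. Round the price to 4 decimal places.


dt = T/N = 1.000000
u = exp(sigma*sqrt(dt)) = 1.537258; d = 1/u = 0.650509
p = (exp((r-q)*dt) - d) / (u - d) = 0.405460
Discount per step: exp(-r*dt) = 0.990050
Stock lattice S(k, i) with i counting down-moves:
  k=0: S(0,0) = 54.0100
  k=1: S(1,0) = 83.0273; S(1,1) = 35.1340
  k=2: S(2,0) = 127.6343; S(2,1) = 54.0100; S(2,2) = 22.8550
Terminal payoffs V(N, i) = max(K - S_T, 0):
  V(2,0) = 0.000000; V(2,1) = 3.860000; V(2,2) = 35.015016
Backward induction: V(k, i) = exp(-r*dt) * [p * V(k+1, i) + (1-p) * V(k+1, i+1)]; then take max(V_cont, immediate exercise) for American.
  V(1,0) = exp(-r*dt) * [p*0.000000 + (1-p)*3.860000] = 2.272089; exercise = 0.000000; V(1,0) = max -> 2.272089
  V(1,1) = exp(-r*dt) * [p*3.860000 + (1-p)*35.015016] = 22.160188; exercise = 22.736004; V(1,1) = max -> 22.736004
  V(0,0) = exp(-r*dt) * [p*2.272089 + (1-p)*22.736004] = 14.295036; exercise = 3.860000; V(0,0) = max -> 14.295036

Answer: Price = V(0,0) = 14.2950


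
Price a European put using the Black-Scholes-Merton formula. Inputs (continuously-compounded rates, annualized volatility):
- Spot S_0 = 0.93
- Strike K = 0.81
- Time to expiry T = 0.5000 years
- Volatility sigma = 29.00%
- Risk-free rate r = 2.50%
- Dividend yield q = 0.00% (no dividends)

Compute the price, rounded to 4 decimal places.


d1 = (ln(S/K) + (r - q + 0.5*sigma^2) * T) / (sigma * sqrt(T)) = 0.83719170
d2 = d1 - sigma * sqrt(T) = 0.63213073
exp(-rT) = 0.98757780; exp(-qT) = 1.00000000
P = K * exp(-rT) * N(-d2) - S_0 * exp(-qT) * N(-d1)
N(-d1) = 0.20124241; N(-d2) = 0.26365073
P = 0.8100 * 0.98757780 * 0.26365073 - 0.9300 * 1.00000000 * 0.20124241 = 0.0237

Answer: Price = 0.0237


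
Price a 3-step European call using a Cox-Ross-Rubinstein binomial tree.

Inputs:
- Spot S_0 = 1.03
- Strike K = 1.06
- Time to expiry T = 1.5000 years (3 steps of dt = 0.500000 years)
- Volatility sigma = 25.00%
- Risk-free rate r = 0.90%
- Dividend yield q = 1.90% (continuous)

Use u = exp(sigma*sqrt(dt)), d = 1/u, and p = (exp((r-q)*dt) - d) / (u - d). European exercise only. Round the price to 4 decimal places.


dt = T/N = 0.500000
u = exp(sigma*sqrt(dt)) = 1.193365; d = 1/u = 0.837967
p = (exp((r-q)*dt) - d) / (u - d) = 0.441887
Discount per step: exp(-r*dt) = 0.995510
Stock lattice S(k, i) with i counting down-moves:
  k=0: S(0,0) = 1.0300
  k=1: S(1,0) = 1.2292; S(1,1) = 0.8631
  k=2: S(2,0) = 1.4668; S(2,1) = 1.0300; S(2,2) = 0.7233
  k=3: S(3,0) = 1.7505; S(3,1) = 1.2292; S(3,2) = 0.8631; S(3,3) = 0.6061
Terminal payoffs V(N, i) = max(S_T - K, 0):
  V(3,0) = 0.690478; V(3,1) = 0.169166; V(3,2) = 0.000000; V(3,3) = 0.000000
Backward induction: V(k, i) = exp(-r*dt) * [p * V(k+1, i) + (1-p) * V(k+1, i+1)].
  V(2,0) = exp(-r*dt) * [p*0.690478 + (1-p)*0.169166] = 0.397733
  V(2,1) = exp(-r*dt) * [p*0.169166 + (1-p)*0.000000] = 0.074416
  V(2,2) = exp(-r*dt) * [p*0.000000 + (1-p)*0.000000] = 0.000000
  V(1,0) = exp(-r*dt) * [p*0.397733 + (1-p)*0.074416] = 0.216310
  V(1,1) = exp(-r*dt) * [p*0.074416 + (1-p)*0.000000] = 0.032736
  V(0,0) = exp(-r*dt) * [p*0.216310 + (1-p)*0.032736] = 0.113344

Answer: Price = V(0,0) = 0.1133


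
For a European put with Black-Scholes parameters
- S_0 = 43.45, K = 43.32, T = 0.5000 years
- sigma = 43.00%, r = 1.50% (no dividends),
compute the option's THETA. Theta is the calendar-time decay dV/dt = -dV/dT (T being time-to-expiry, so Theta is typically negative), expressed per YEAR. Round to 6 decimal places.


d1 = 0.1865493372; d2 = -0.1175065787
phi(d1) = 0.3920605994; exp(-qT) = 1.0000000000; exp(-rT) = 0.9925280548
Theta = -S*exp(-qT)*phi(d1)*sigma/(2*sqrt(T)) + r*K*exp(-rT)*N(-d2) - q*S*exp(-qT)*N(-d1)
N(-d1) = 0.4260069962; N(-d2) = 0.5467706845; sqrt(T) = 0.7071067812
Term 1 = -43.4500 * 1.0000000000 * 0.3920605994 * 0.4300 / (2 * 0.7071067812) = -5.1796025746
Term 2 = 0.0150 * 43.3200 * 0.9925280548 * 0.5467706845 = 0.3526368715
Term 3 = 0 (no dividend yield, q = 0)
Theta = -5.1796025746 + (0.3526368715) + (0.0000000000) = -4.826966

Answer: Theta = -4.826966


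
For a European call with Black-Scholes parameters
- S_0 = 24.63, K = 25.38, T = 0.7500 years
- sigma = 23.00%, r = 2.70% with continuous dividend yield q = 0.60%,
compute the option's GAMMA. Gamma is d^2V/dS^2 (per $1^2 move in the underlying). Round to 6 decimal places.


d1 = 0.0280705183; d2 = -0.1711153246
phi(d1) = 0.3987851373; exp(-qT) = 0.9955101098; exp(-rT) = 0.9799536543
Gamma = exp(-qT) * phi(d1) / (S * sigma * sqrt(T)) = 0.9955101098 * 0.3987851373 / (24.6300 * 0.2300 * 0.8660254038) = 0.080921

Answer: Gamma = 0.080921


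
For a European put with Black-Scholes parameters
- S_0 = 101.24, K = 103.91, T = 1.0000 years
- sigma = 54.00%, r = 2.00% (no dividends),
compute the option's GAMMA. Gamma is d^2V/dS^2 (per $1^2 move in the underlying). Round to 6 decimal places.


Answer: Gamma = 0.007057

Derivation:
d1 = 0.2588311034; d2 = -0.2811688966
phi(d1) = 0.3858003377; exp(-qT) = 1.0000000000; exp(-rT) = 0.9801986733
Gamma = exp(-qT) * phi(d1) / (S * sigma * sqrt(T)) = 1.0000000000 * 0.3858003377 / (101.2400 * 0.5400 * 1.0000000000) = 0.007057


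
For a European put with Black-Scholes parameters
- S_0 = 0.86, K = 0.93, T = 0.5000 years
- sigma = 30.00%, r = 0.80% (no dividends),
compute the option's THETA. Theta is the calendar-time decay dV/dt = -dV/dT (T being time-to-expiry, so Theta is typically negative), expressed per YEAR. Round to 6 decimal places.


Answer: Theta = -0.065638

Derivation:
d1 = -0.2439621958; d2 = -0.4560942302
phi(d1) = 0.3872451555; exp(-qT) = 1.0000000000; exp(-rT) = 0.9960079893
Theta = -S*exp(-qT)*phi(d1)*sigma/(2*sqrt(T)) + r*K*exp(-rT)*N(-d2) - q*S*exp(-qT)*N(-d1)
N(-d1) = 0.5963699506; N(-d2) = 0.6758388905; sqrt(T) = 0.7071067812
Term 1 = -0.8600 * 1.0000000000 * 0.3872451555 * 0.3000 / (2 * 0.7071067812) = -0.0706465083
Term 2 = 0.0080 * 0.9300 * 0.9960079893 * 0.6758388905 = 0.0050081686
Term 3 = 0 (no dividend yield, q = 0)
Theta = -0.0706465083 + (0.0050081686) + (0.0000000000) = -0.065638


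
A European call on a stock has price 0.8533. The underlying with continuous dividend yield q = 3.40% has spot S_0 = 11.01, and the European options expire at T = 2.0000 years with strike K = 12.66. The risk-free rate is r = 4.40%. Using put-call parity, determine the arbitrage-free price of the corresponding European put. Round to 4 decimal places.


Answer: Put price = 2.1606

Derivation:
Put-call parity: C - P = S_0 * exp(-qT) - K * exp(-rT).
S_0 * exp(-qT) = 11.0100 * 0.93426047 = 10.28620781
K * exp(-rT) = 12.6600 * 0.91576088 = 11.59353270
P = C - S*exp(-qT) + K*exp(-rT)
P = 0.8533 - 10.28620781 + 11.59353270 = 2.1606


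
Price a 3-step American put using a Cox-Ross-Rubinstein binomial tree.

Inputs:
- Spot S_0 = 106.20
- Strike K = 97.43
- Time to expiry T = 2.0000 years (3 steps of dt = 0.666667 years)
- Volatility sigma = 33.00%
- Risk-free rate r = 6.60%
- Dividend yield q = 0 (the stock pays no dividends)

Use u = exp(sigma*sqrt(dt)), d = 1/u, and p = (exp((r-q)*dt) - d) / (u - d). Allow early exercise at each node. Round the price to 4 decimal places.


dt = T/N = 0.666667
u = exp(sigma*sqrt(dt)) = 1.309236; d = 1/u = 0.763804
p = (exp((r-q)*dt) - d) / (u - d) = 0.515515
Discount per step: exp(-r*dt) = 0.956954
Stock lattice S(k, i) with i counting down-moves:
  k=0: S(0,0) = 106.2000
  k=1: S(1,0) = 139.0409; S(1,1) = 81.1160
  k=2: S(2,0) = 182.0373; S(2,1) = 106.2000; S(2,2) = 61.9567
  k=3: S(3,0) = 238.3299; S(3,1) = 139.0409; S(3,2) = 81.1160; S(3,3) = 47.3228
Terminal payoffs V(N, i) = max(K - S_T, 0):
  V(3,0) = 0.000000; V(3,1) = 0.000000; V(3,2) = 16.313999; V(3,3) = 50.107187
Backward induction: V(k, i) = exp(-r*dt) * [p * V(k+1, i) + (1-p) * V(k+1, i+1)]; then take max(V_cont, immediate exercise) for American.
  V(2,0) = exp(-r*dt) * [p*0.000000 + (1-p)*0.000000] = 0.000000; exercise = 0.000000; V(2,0) = max -> 0.000000
  V(2,1) = exp(-r*dt) * [p*0.000000 + (1-p)*16.313999] = 7.563662; exercise = 0.000000; V(2,1) = max -> 7.563662
  V(2,2) = exp(-r*dt) * [p*16.313999 + (1-p)*50.107187] = 31.279286; exercise = 35.473262; V(2,2) = max -> 35.473262
  V(1,0) = exp(-r*dt) * [p*0.000000 + (1-p)*7.563662] = 3.506742; exercise = 0.000000; V(1,0) = max -> 3.506742
  V(1,1) = exp(-r*dt) * [p*7.563662 + (1-p)*35.473262] = 20.177808; exercise = 16.313999; V(1,1) = max -> 20.177808
  V(0,0) = exp(-r*dt) * [p*3.506742 + (1-p)*20.177808] = 11.084999; exercise = 0.000000; V(0,0) = max -> 11.084999

Answer: Price = V(0,0) = 11.0850


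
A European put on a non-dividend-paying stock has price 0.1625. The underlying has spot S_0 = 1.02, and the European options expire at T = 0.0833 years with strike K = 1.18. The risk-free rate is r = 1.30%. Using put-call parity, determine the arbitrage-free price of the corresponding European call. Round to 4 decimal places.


Answer: Call price = 0.0038

Derivation:
Put-call parity: C - P = S_0 * exp(-qT) - K * exp(-rT).
S_0 * exp(-qT) = 1.0200 * 1.00000000 = 1.02000000
K * exp(-rT) = 1.1800 * 0.99891769 = 1.17872287
C = P + S*exp(-qT) - K*exp(-rT)
C = 0.1625 + 1.02000000 - 1.17872287 = 0.0038


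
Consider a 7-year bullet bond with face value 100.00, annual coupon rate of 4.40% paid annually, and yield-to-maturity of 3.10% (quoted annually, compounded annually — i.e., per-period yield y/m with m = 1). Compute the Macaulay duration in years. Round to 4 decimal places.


Coupon per period c = face * coupon_rate / m = 4.400000
Periods per year m = 1; per-period yield y/m = 0.031000
Number of cashflows N = 7
Cashflows (t years, CF_t, discount factor 1/(1+y/m)^(m*t), PV):
  t = 1.0000: CF_t = 4.400000, DF = 0.969932, PV = 4.267701
  t = 2.0000: CF_t = 4.400000, DF = 0.940768, PV = 4.139380
  t = 3.0000: CF_t = 4.400000, DF = 0.912481, PV = 4.014918
  t = 4.0000: CF_t = 4.400000, DF = 0.885045, PV = 3.894198
  t = 5.0000: CF_t = 4.400000, DF = 0.858434, PV = 3.777108
  t = 6.0000: CF_t = 4.400000, DF = 0.832622, PV = 3.663538
  t = 7.0000: CF_t = 104.400000, DF = 0.807587, PV = 84.312087
Price P = sum_t PV_t = 108.068930
Macaulay numerator sum_t t * PV_t:
  t * PV_t at t = 1.0000: 4.267701
  t * PV_t at t = 2.0000: 8.278761
  t * PV_t at t = 3.0000: 12.044754
  t * PV_t at t = 4.0000: 15.576791
  t * PV_t at t = 5.0000: 18.885538
  t * PV_t at t = 6.0000: 21.981227
  t * PV_t at t = 7.0000: 590.184612
Macaulay duration D = (sum_t t * PV_t) / P = 671.219384 / 108.068930 = 6.211030

Answer: Macaulay duration = 6.2110 years


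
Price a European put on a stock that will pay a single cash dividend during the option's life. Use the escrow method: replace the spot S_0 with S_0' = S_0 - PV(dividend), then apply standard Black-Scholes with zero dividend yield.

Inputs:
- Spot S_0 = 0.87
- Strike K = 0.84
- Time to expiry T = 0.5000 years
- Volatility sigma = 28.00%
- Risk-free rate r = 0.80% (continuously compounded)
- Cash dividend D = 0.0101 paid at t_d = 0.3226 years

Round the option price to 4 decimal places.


Answer: Price = 0.0559

Derivation:
PV(D) = D * exp(-r * t_d) = 0.0101 * 0.99742253 = 0.01007397
S_0' = S_0 - PV(D) = 0.8700 - 0.01007397 = 0.85992603
d1 = (ln(S_0'/K) + (r + sigma^2/2)*T) / (sigma*sqrt(T)) = 0.23761053
d2 = d1 - sigma*sqrt(T) = 0.03962063
exp(-rT) = 0.99600799
N(-d1) = 0.40609159; N(-d2) = 0.48419779
P = K * exp(-rT) * N(-d2) - S_0' * N(-d1) = 0.8400 * 0.99600799 * 0.48419779 - 0.85992603 * 0.40609159 = 0.0559


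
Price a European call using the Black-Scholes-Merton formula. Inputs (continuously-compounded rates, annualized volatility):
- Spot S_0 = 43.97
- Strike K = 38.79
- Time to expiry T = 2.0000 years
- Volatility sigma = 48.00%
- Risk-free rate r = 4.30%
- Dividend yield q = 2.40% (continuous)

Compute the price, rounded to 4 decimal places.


Answer: Price = 13.7388

Derivation:
d1 = (ln(S/K) + (r - q + 0.5*sigma^2) * T) / (sigma * sqrt(T)) = 0.58004132
d2 = d1 - sigma * sqrt(T) = -0.09878119
exp(-rT) = 0.91759423; exp(-qT) = 0.95313379
C = S_0 * exp(-qT) * N(d1) - K * exp(-rT) * N(d2)
N(d1) = 0.71905662; N(d2) = 0.46065600
C = 43.9700 * 0.95313379 * 0.71905662 - 38.7900 * 0.91759423 * 0.46065600 = 13.7388


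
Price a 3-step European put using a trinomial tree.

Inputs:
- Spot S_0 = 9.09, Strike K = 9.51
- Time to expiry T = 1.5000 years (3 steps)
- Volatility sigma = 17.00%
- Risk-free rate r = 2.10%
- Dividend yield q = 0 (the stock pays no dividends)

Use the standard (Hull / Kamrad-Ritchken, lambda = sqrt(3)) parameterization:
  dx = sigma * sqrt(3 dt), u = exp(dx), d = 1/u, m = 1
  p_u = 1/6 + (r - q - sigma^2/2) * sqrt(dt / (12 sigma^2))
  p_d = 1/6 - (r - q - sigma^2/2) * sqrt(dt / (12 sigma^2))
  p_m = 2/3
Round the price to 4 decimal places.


Answer: Price = V(0,0) = 0.8195

Derivation:
dt = T/N = 0.500000; dx = sigma*sqrt(3*dt) = 0.208207
u = exp(dx) = 1.231468; d = 1/u = 0.812039
p_u = 0.174531, p_m = 0.666667, p_d = 0.158802
Discount per step: exp(-r*dt) = 0.989555
Stock lattice S(k, j) with j the centered position index:
  k=0: S(0,+0) = 9.0900
  k=1: S(1,-1) = 7.3814; S(1,+0) = 9.0900; S(1,+1) = 11.1940
  k=2: S(2,-2) = 5.9940; S(2,-1) = 7.3814; S(2,+0) = 9.0900; S(2,+1) = 11.1940; S(2,+2) = 13.7851
  k=3: S(3,-3) = 4.8674; S(3,-2) = 5.9940; S(3,-1) = 7.3814; S(3,+0) = 9.0900; S(3,+1) = 11.1940; S(3,+2) = 13.7851; S(3,+3) = 16.9759
Terminal payoffs V(N, j) = max(K - S_T, 0):
  V(3,-3) = 4.642624; V(3,-2) = 3.515984; V(3,-1) = 2.128563; V(3,+0) = 0.420000; V(3,+1) = 0.000000; V(3,+2) = 0.000000; V(3,+3) = 0.000000
Backward induction: V(k, j) = exp(-r*dt) * [p_u * V(k+1, j+1) + p_m * V(k+1, j) + p_d * V(k+1, j-1)]
  V(2,-2) = exp(-r*dt) * [p_u*2.128563 + p_m*3.515984 + p_d*4.642624] = 3.416684
  V(2,-1) = exp(-r*dt) * [p_u*0.420000 + p_m*2.128563 + p_d*3.515984] = 2.029271
  V(2,+0) = exp(-r*dt) * [p_u*0.000000 + p_m*0.420000 + p_d*2.128563] = 0.611565
  V(2,+1) = exp(-r*dt) * [p_u*0.000000 + p_m*0.000000 + p_d*0.420000] = 0.066000
  V(2,+2) = exp(-r*dt) * [p_u*0.000000 + p_m*0.000000 + p_d*0.000000] = 0.000000
  V(1,-1) = exp(-r*dt) * [p_u*0.611565 + p_m*2.029271 + p_d*3.416684] = 1.981248
  V(1,+0) = exp(-r*dt) * [p_u*0.066000 + p_m*0.611565 + p_d*2.029271] = 0.733736
  V(1,+1) = exp(-r*dt) * [p_u*0.000000 + p_m*0.066000 + p_d*0.611565] = 0.139644
  V(0,+0) = exp(-r*dt) * [p_u*0.139644 + p_m*0.733736 + p_d*1.981248] = 0.819505


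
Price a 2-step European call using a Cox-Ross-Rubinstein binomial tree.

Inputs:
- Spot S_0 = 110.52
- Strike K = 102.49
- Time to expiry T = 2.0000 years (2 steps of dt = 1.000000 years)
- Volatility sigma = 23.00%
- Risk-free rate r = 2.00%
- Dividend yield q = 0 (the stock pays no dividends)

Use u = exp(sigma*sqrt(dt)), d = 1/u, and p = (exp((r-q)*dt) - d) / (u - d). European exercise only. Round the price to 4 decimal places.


dt = T/N = 1.000000
u = exp(sigma*sqrt(dt)) = 1.258600; d = 1/u = 0.794534
p = (exp((r-q)*dt) - d) / (u - d) = 0.486283
Discount per step: exp(-r*dt) = 0.980199
Stock lattice S(k, i) with i counting down-moves:
  k=0: S(0,0) = 110.5200
  k=1: S(1,0) = 139.1005; S(1,1) = 87.8119
  k=2: S(2,0) = 175.0719; S(2,1) = 110.5200; S(2,2) = 69.7695
Terminal payoffs V(N, i) = max(S_T - K, 0):
  V(2,0) = 72.581857; V(2,1) = 8.030000; V(2,2) = 0.000000
Backward induction: V(k, i) = exp(-r*dt) * [p * V(k+1, i) + (1-p) * V(k+1, i+1)].
  V(1,0) = exp(-r*dt) * [p*72.581857 + (1-p)*8.030000] = 38.639911
  V(1,1) = exp(-r*dt) * [p*8.030000 + (1-p)*0.000000] = 3.827533
  V(0,0) = exp(-r*dt) * [p*38.639911 + (1-p)*3.827533] = 20.345210

Answer: Price = V(0,0) = 20.3452


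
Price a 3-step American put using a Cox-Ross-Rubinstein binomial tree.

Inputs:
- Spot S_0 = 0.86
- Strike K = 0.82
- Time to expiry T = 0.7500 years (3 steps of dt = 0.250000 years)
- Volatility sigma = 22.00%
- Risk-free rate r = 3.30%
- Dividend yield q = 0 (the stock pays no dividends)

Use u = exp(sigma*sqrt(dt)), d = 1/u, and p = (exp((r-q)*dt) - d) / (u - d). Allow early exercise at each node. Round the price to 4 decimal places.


Answer: Price = V(0,0) = 0.0425

Derivation:
dt = T/N = 0.250000
u = exp(sigma*sqrt(dt)) = 1.116278; d = 1/u = 0.895834
p = (exp((r-q)*dt) - d) / (u - d) = 0.510107
Discount per step: exp(-r*dt) = 0.991784
Stock lattice S(k, i) with i counting down-moves:
  k=0: S(0,0) = 0.8600
  k=1: S(1,0) = 0.9600; S(1,1) = 0.7704
  k=2: S(2,0) = 1.0716; S(2,1) = 0.8600; S(2,2) = 0.6902
  k=3: S(3,0) = 1.1962; S(3,1) = 0.9600; S(3,2) = 0.7704; S(3,3) = 0.6183
Terminal payoffs V(N, i) = max(K - S_T, 0):
  V(3,0) = 0.000000; V(3,1) = 0.000000; V(3,2) = 0.049583; V(3,3) = 0.201726
Backward induction: V(k, i) = exp(-r*dt) * [p * V(k+1, i) + (1-p) * V(k+1, i+1)]; then take max(V_cont, immediate exercise) for American.
  V(2,0) = exp(-r*dt) * [p*0.000000 + (1-p)*0.000000] = 0.000000; exercise = 0.000000; V(2,0) = max -> 0.000000
  V(2,1) = exp(-r*dt) * [p*0.000000 + (1-p)*0.049583] = 0.024091; exercise = 0.000000; V(2,1) = max -> 0.024091
  V(2,2) = exp(-r*dt) * [p*0.049583 + (1-p)*0.201726] = 0.123097; exercise = 0.129834; V(2,2) = max -> 0.129834
  V(1,0) = exp(-r*dt) * [p*0.000000 + (1-p)*0.024091] = 0.011705; exercise = 0.000000; V(1,0) = max -> 0.011705
  V(1,1) = exp(-r*dt) * [p*0.024091 + (1-p)*0.129834] = 0.075270; exercise = 0.049583; V(1,1) = max -> 0.075270
  V(0,0) = exp(-r*dt) * [p*0.011705 + (1-p)*0.075270] = 0.042493; exercise = 0.000000; V(0,0) = max -> 0.042493


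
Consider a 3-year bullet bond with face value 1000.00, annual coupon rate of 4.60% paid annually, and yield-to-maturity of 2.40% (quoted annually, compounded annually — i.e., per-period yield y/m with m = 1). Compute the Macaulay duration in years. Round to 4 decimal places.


Answer: Macaulay duration = 2.8742 years

Derivation:
Coupon per period c = face * coupon_rate / m = 46.000000
Periods per year m = 1; per-period yield y/m = 0.024000
Number of cashflows N = 3
Cashflows (t years, CF_t, discount factor 1/(1+y/m)^(m*t), PV):
  t = 1.0000: CF_t = 46.000000, DF = 0.976562, PV = 44.921875
  t = 2.0000: CF_t = 46.000000, DF = 0.953674, PV = 43.869019
  t = 3.0000: CF_t = 1046.000000, DF = 0.931323, PV = 974.163413
Price P = sum_t PV_t = 1062.954307
Macaulay numerator sum_t t * PV_t:
  t * PV_t at t = 1.0000: 44.921875
  t * PV_t at t = 2.0000: 87.738037
  t * PV_t at t = 3.0000: 2922.490239
Macaulay duration D = (sum_t t * PV_t) / P = 3055.150151 / 1062.954307 = 2.874206


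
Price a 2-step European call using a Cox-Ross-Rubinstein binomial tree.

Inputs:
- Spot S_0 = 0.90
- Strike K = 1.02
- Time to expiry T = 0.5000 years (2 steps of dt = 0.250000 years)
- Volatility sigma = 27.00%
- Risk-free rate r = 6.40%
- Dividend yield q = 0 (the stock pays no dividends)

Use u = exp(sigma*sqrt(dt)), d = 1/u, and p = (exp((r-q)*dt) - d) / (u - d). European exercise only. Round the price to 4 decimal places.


dt = T/N = 0.250000
u = exp(sigma*sqrt(dt)) = 1.144537; d = 1/u = 0.873716
p = (exp((r-q)*dt) - d) / (u - d) = 0.525856
Discount per step: exp(-r*dt) = 0.984127
Stock lattice S(k, i) with i counting down-moves:
  k=0: S(0,0) = 0.9000
  k=1: S(1,0) = 1.0301; S(1,1) = 0.7863
  k=2: S(2,0) = 1.1790; S(2,1) = 0.9000; S(2,2) = 0.6870
Terminal payoffs V(N, i) = max(S_T - K, 0):
  V(2,0) = 0.158968; V(2,1) = 0.000000; V(2,2) = 0.000000
Backward induction: V(k, i) = exp(-r*dt) * [p * V(k+1, i) + (1-p) * V(k+1, i+1)].
  V(1,0) = exp(-r*dt) * [p*0.158968 + (1-p)*0.000000] = 0.082267
  V(1,1) = exp(-r*dt) * [p*0.000000 + (1-p)*0.000000] = 0.000000
  V(0,0) = exp(-r*dt) * [p*0.082267 + (1-p)*0.000000] = 0.042574

Answer: Price = V(0,0) = 0.0426


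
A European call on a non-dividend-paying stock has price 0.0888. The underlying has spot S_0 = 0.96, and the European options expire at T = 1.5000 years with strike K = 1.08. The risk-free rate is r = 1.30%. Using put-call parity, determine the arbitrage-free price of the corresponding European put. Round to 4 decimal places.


Answer: Put price = 0.1879

Derivation:
Put-call parity: C - P = S_0 * exp(-qT) - K * exp(-rT).
S_0 * exp(-qT) = 0.9600 * 1.00000000 = 0.96000000
K * exp(-rT) = 1.0800 * 0.98068890 = 1.05914401
P = C - S*exp(-qT) + K*exp(-rT)
P = 0.0888 - 0.96000000 + 1.05914401 = 0.1879


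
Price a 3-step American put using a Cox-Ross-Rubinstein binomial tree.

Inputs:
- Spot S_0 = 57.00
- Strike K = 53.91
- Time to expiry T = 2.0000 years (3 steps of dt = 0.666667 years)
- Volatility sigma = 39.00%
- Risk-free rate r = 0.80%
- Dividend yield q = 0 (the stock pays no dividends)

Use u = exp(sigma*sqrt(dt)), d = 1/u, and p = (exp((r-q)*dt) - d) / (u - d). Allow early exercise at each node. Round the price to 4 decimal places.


Answer: Price = V(0,0) = 11.0837

Derivation:
dt = T/N = 0.666667
u = exp(sigma*sqrt(dt)) = 1.374972; d = 1/u = 0.727287
p = (exp((r-q)*dt) - d) / (u - d) = 0.429314
Discount per step: exp(-r*dt) = 0.994681
Stock lattice S(k, i) with i counting down-moves:
  k=0: S(0,0) = 57.0000
  k=1: S(1,0) = 78.3734; S(1,1) = 41.4554
  k=2: S(2,0) = 107.7613; S(2,1) = 57.0000; S(2,2) = 30.1500
  k=3: S(3,0) = 148.1688; S(3,1) = 78.3734; S(3,2) = 41.4554; S(3,3) = 21.9277
Terminal payoffs V(N, i) = max(K - S_T, 0):
  V(3,0) = 0.000000; V(3,1) = 0.000000; V(3,2) = 12.454623; V(3,3) = 31.982309
Backward induction: V(k, i) = exp(-r*dt) * [p * V(k+1, i) + (1-p) * V(k+1, i+1)]; then take max(V_cont, immediate exercise) for American.
  V(2,0) = exp(-r*dt) * [p*0.000000 + (1-p)*0.000000] = 0.000000; exercise = 0.000000; V(2,0) = max -> 0.000000
  V(2,1) = exp(-r*dt) * [p*0.000000 + (1-p)*12.454623] = 7.069872; exercise = 0.000000; V(2,1) = max -> 7.069872
  V(2,2) = exp(-r*dt) * [p*12.454623 + (1-p)*31.982309] = 23.473275; exercise = 23.760030; V(2,2) = max -> 23.760030
  V(1,0) = exp(-r*dt) * [p*0.000000 + (1-p)*7.069872] = 4.013216; exercise = 0.000000; V(1,0) = max -> 4.013216
  V(1,1) = exp(-r*dt) * [p*7.069872 + (1-p)*23.760030] = 16.506442; exercise = 12.454623; V(1,1) = max -> 16.506442
  V(0,0) = exp(-r*dt) * [p*4.013216 + (1-p)*16.506442] = 11.083655; exercise = 0.000000; V(0,0) = max -> 11.083655


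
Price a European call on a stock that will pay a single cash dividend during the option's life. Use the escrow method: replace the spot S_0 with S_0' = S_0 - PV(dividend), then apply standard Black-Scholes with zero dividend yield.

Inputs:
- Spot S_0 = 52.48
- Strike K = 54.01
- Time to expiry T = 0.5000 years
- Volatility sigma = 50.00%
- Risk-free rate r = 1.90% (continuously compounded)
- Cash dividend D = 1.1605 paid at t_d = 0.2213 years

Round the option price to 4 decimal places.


Answer: Price = 6.3168

Derivation:
PV(D) = D * exp(-r * t_d) = 1.1605 * 0.99580413 = 1.15563069
S_0' = S_0 - PV(D) = 52.4800 - 1.15563069 = 51.32436931
d1 = (ln(S_0'/K) + (r + sigma^2/2)*T) / (sigma*sqrt(T)) = 0.05938696
d2 = d1 - sigma*sqrt(T) = -0.29416643
exp(-rT) = 0.99054498
N(d1) = 0.52367805; N(d2) = 0.38431536
C = S_0' * N(d1) - K * exp(-rT) * N(d2) = 51.32436931 * 0.52367805 - 54.0100 * 0.99054498 * 0.38431536 = 6.3168


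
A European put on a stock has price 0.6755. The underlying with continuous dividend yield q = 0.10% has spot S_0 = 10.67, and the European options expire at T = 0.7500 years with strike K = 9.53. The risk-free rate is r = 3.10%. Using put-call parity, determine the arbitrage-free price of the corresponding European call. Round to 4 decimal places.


Put-call parity: C - P = S_0 * exp(-qT) - K * exp(-rT).
S_0 * exp(-qT) = 10.6700 * 0.99925028 = 10.66200050
K * exp(-rT) = 9.5300 * 0.97701820 = 9.31098343
C = P + S*exp(-qT) - K*exp(-rT)
C = 0.6755 + 10.66200050 - 9.31098343 = 2.0265

Answer: Call price = 2.0265


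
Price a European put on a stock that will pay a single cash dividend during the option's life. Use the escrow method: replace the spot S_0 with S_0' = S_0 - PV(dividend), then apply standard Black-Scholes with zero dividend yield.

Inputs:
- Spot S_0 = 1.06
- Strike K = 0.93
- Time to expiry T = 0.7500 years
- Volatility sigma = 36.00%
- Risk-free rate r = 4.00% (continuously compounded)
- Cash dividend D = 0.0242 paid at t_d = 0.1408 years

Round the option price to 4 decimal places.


PV(D) = D * exp(-r * t_d) = 0.0242 * 0.99438383 = 0.02406409
S_0' = S_0 - PV(D) = 1.0600 - 0.02406409 = 1.03593591
d1 = (ln(S_0'/K) + (r + sigma^2/2)*T) / (sigma*sqrt(T)) = 0.59812196
d2 = d1 - sigma*sqrt(T) = 0.28635282
exp(-rT) = 0.97044553
N(-d1) = 0.27487928; N(-d2) = 0.38730395
P = K * exp(-rT) * N(-d2) - S_0' * N(-d1) = 0.9300 * 0.97044553 * 0.38730395 - 1.03593591 * 0.27487928 = 0.0648

Answer: Price = 0.0648


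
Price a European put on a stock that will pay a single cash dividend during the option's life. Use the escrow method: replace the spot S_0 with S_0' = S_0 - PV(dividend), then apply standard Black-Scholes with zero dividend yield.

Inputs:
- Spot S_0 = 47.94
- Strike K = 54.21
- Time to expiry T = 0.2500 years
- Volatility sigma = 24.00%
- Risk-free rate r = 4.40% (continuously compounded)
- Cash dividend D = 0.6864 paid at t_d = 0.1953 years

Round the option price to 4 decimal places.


Answer: Price = 6.8125

Derivation:
PV(D) = D * exp(-r * t_d) = 0.6864 * 0.99144362 = 0.68052690
S_0' = S_0 - PV(D) = 47.9400 - 0.68052690 = 47.25947310
d1 = (ln(S_0'/K) + (r + sigma^2/2)*T) / (sigma*sqrt(T)) = -0.99176892
d2 = d1 - sigma*sqrt(T) = -1.11176892
exp(-rT) = 0.98906028
N(-d1) = 0.83934487; N(-d2) = 0.86688124
P = K * exp(-rT) * N(-d2) - S_0' * N(-d1) = 54.2100 * 0.98906028 * 0.86688124 - 47.25947310 * 0.83934487 = 6.8125


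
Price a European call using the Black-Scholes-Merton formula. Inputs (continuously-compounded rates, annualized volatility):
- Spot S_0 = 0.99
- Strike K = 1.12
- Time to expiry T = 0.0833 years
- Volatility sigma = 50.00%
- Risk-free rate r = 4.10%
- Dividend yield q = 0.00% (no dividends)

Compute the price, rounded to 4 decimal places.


Answer: Price = 0.0172

Derivation:
d1 = (ln(S/K) + (r - q + 0.5*sigma^2) * T) / (sigma * sqrt(T)) = -0.75914497
d2 = d1 - sigma * sqrt(T) = -0.90345367
exp(-rT) = 0.99659053; exp(-qT) = 1.00000000
C = S_0 * exp(-qT) * N(d1) - K * exp(-rT) * N(d2)
N(d1) = 0.22388292; N(d2) = 0.18314258
C = 0.9900 * 1.00000000 * 0.22388292 - 1.1200 * 0.99659053 * 0.18314258 = 0.0172
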